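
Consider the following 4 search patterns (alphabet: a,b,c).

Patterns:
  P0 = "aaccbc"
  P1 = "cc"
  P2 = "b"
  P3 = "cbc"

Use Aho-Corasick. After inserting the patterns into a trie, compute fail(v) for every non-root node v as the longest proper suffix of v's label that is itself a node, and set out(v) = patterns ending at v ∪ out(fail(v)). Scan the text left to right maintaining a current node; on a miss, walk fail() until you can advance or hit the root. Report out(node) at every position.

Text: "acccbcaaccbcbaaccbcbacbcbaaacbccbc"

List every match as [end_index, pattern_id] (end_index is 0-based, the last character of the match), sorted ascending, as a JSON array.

Build automaton:
Trie nodes:
  n0 'ε': a→1 b→9 c→7
  n1 'a': a→2
  n2 'aa': c→3
  n3 'aac': c→4
  n4 'aacc': b→5
  n5 'aaccb': c→6
  n6 'aaccbc': ·  ←P0
  n7 'c': b→10 c→8
  n8 'cc': ·  ←P1
  n9 'b': ·  ←P2
  n10 'cb': c→11
  n11 'cbc': ·  ←P3

BFS fail/out derivation:
  fail(1) 'a': from fail(0)=0 chase 'a': 0 ⇒ 0;  out=∅∪out(0)=∅
  fail(7) 'c': from fail(0)=0 chase 'c': 0 ⇒ 0;  out=∅∪out(0)=∅
  fail(9) 'b': from fail(0)=0 chase 'b': 0 ⇒ 0;  out={2}∪out(0)={2}
  fail(2) 'aa': from fail(1)=0 chase 'a': 0 ⇒ 1;  out=∅∪out(1)=∅
  fail(8) 'cc': from fail(7)=0 chase 'c': 0 ⇒ 7;  out={1}∪out(7)={1}
  fail(10) 'cb': from fail(7)=0 chase 'b': 0 ⇒ 9;  out=∅∪out(9)={2}
  fail(3) 'aac': from fail(2)=1 chase 'c': 1→0 ⇒ 7;  out=∅∪out(7)=∅
  fail(11) 'cbc': from fail(10)=9 chase 'c': 9→0 ⇒ 7;  out={3}∪out(7)={3}
  fail(4) 'aacc': from fail(3)=7 chase 'c': 7 ⇒ 8;  out=∅∪out(8)={1}
  fail(5) 'aaccb': from fail(4)=8 chase 'b': 8→7 ⇒ 10;  out=∅∪out(10)={2}
  fail(6) 'aaccbc': from fail(5)=10 chase 'c': 10 ⇒ 11;  out={0}∪out(11)={0,3}

Text stream:
[0] read 'a'  n0⇒n1
[1] read 'c'  n1⇒n7 (fail-walked)
[2] read 'c'  n7⇒n8  emit P1@[1:2]
[3] read 'c'  n8⇒n8 (fail-walked)  emit P1@[2:3]
[4] read 'b'  n8⇒n10 (fail-walked)  emit P2@[4:4]
[5] read 'c'  n10⇒n11  emit P3@[3:5]
[6] read 'a'  n11⇒n1 (fail-walked)
[7] read 'a'  n1⇒n2
[8] read 'c'  n2⇒n3
[9] read 'c'  n3⇒n4  emit P1@[8:9]
[10] read 'b'  n4⇒n5  emit P2@[10:10]
[11] read 'c'  n5⇒n6  emit P0@[6:11],P3@[9:11]
[12] read 'b'  n6⇒n10 (fail-walked)  emit P2@[12:12]
[13] read 'a'  n10⇒n1 (fail-walked)
[14] read 'a'  n1⇒n2
[15] read 'c'  n2⇒n3
[16] read 'c'  n3⇒n4  emit P1@[15:16]
[17] read 'b'  n4⇒n5  emit P2@[17:17]
[18] read 'c'  n5⇒n6  emit P0@[13:18],P3@[16:18]
[19] read 'b'  n6⇒n10 (fail-walked)  emit P2@[19:19]
[20] read 'a'  n10⇒n1 (fail-walked)
[21] read 'c'  n1⇒n7 (fail-walked)
[22] read 'b'  n7⇒n10  emit P2@[22:22]
[23] read 'c'  n10⇒n11  emit P3@[21:23]
[24] read 'b'  n11⇒n10 (fail-walked)  emit P2@[24:24]
[25] read 'a'  n10⇒n1 (fail-walked)
[26] read 'a'  n1⇒n2
[27] read 'a'  n2⇒n2 (fail-walked)
[28] read 'c'  n2⇒n3
[29] read 'b'  n3⇒n10 (fail-walked)  emit P2@[29:29]
[30] read 'c'  n10⇒n11  emit P3@[28:30]
[31] read 'c'  n11⇒n8 (fail-walked)  emit P1@[30:31]
[32] read 'b'  n8⇒n10 (fail-walked)  emit P2@[32:32]
[33] read 'c'  n10⇒n11  emit P3@[31:33]

Matches: [[2,1],[3,1],[4,2],[5,3],[9,1],[10,2],[11,0],[11,3],[12,2],[16,1],[17,2],[18,0],[18,3],[19,2],[22,2],[23,3],[24,2],[29,2],[30,3],[31,1],[32,2],[33,3]]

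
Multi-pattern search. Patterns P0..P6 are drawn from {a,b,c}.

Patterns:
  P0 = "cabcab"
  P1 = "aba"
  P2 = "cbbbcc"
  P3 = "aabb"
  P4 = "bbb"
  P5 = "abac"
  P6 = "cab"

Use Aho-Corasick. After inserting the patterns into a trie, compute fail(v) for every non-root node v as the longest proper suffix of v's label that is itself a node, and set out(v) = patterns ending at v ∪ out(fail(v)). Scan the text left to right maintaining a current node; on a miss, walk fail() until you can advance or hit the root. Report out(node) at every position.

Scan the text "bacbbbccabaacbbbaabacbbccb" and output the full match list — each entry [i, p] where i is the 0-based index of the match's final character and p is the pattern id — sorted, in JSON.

Construct AC machine:
Trie nodes:
  0='ε' goto a→7 b→18 c→1
  1='c' goto a→2 b→10
  2='ca' goto b→3
  3='cab' goto c→4  [P6 ends]
  4='cabc' goto a→5
  5='cabca' goto b→6
  6='cabcab' goto ·  [P0 ends]
  7='a' goto a→15 b→8
  8='ab' goto a→9
  9='aba' goto c→21  [P1 ends]
  10='cb' goto b→11
  11='cbb' goto b→12
  12='cbbb' goto c→13
  13='cbbbc' goto c→14
  14='cbbbcc' goto ·  [P2 ends]
  15='aa' goto b→16
  16='aab' goto b→17
  17='aabb' goto ·  [P3 ends]
  18='b' goto b→19
  19='bb' goto b→20
  20='bbb' goto ·  [P4 ends]
  21='abac' goto ·  [P5 ends]

Failure links (BFS by depth):
  n1('c'): parent n0 fail=0; on 'c' 0 → fail=0;  out ∅∪∅=∅
  n7('a'): parent n0 fail=0; on 'a' 0 → fail=0;  out ∅∪∅=∅
  n18('b'): parent n0 fail=0; on 'b' 0 → fail=0;  out ∅∪∅=∅
  n2('ca'): parent n1 fail=0; on 'a' 0 → fail=7;  out ∅∪∅=∅
  n8('ab'): parent n7 fail=0; on 'b' 0 → fail=18;  out ∅∪∅=∅
  n10('cb'): parent n1 fail=0; on 'b' 0 → fail=18;  out ∅∪∅=∅
  n15('aa'): parent n7 fail=0; on 'a' 0 → fail=7;  out ∅∪∅=∅
  n19('bb'): parent n18 fail=0; on 'b' 0 → fail=18;  out ∅∪∅=∅
  n3('cab'): parent n2 fail=7; on 'b' 7 → fail=8;  out {6}∪∅={6}
  n9('aba'): parent n8 fail=18; on 'a' 18→0 → fail=7;  out {1}∪∅={1}
  n11('cbb'): parent n10 fail=18; on 'b' 18 → fail=19;  out ∅∪∅=∅
  n16('aab'): parent n15 fail=7; on 'b' 7 → fail=8;  out ∅∪∅=∅
  n20('bbb'): parent n19 fail=18; on 'b' 18 → fail=19;  out {4}∪∅={4}
  n4('cabc'): parent n3 fail=8; on 'c' 8→18→0 → fail=1;  out ∅∪∅=∅
  n12('cbbb'): parent n11 fail=19; on 'b' 19 → fail=20;  out ∅∪{4}={4}
  n17('aabb'): parent n16 fail=8; on 'b' 8→18 → fail=19;  out {3}∪∅={3}
  n21('abac'): parent n9 fail=7; on 'c' 7→0 → fail=1;  out {5}∪∅={5}
  n5('cabca'): parent n4 fail=1; on 'a' 1 → fail=2;  out ∅∪∅=∅
  n13('cbbbc'): parent n12 fail=20; on 'c' 20→19→18→0 → fail=1;  out ∅∪∅=∅
  n6('cabcab'): parent n5 fail=2; on 'b' 2 → fail=3;  out {0}∪{6}={0,6}
  n14('cbbbcc'): parent n13 fail=1; on 'c' 1→0 → fail=1;  out {2}∪∅={2}

Text stream:
[0] read 'b'  n0⇒n18
[1] read 'a'  n18⇒n7 (fail-walked)
[2] read 'c'  n7⇒n1 (fail-walked)
[3] read 'b'  n1⇒n10
[4] read 'b'  n10⇒n11
[5] read 'b'  n11⇒n12  ** P4@[3:5]
[6] read 'c'  n12⇒n13
[7] read 'c'  n13⇒n14  ** P2@[2:7]
[8] read 'a'  n14⇒n2 (fail-walked)
[9] read 'b'  n2⇒n3  ** P6@[7:9]
[10] read 'a'  n3⇒n9 (fail-walked)  ** P1@[8:10]
[11] read 'a'  n9⇒n15 (fail-walked)
[12] read 'c'  n15⇒n1 (fail-walked)
[13] read 'b'  n1⇒n10
[14] read 'b'  n10⇒n11
[15] read 'b'  n11⇒n12  ** P4@[13:15]
[16] read 'a'  n12⇒n7 (fail-walked)
[17] read 'a'  n7⇒n15
[18] read 'b'  n15⇒n16
[19] read 'a'  n16⇒n9 (fail-walked)  ** P1@[17:19]
[20] read 'c'  n9⇒n21  ** P5@[17:20]
[21] read 'b'  n21⇒n10 (fail-walked)
[22] read 'b'  n10⇒n11
[23] read 'c'  n11⇒n1 (fail-walked)
[24] read 'c'  n1⇒n1 (fail-walked)
[25] read 'b'  n1⇒n10

Result: [[5,4],[7,2],[9,6],[10,1],[15,4],[19,1],[20,5]]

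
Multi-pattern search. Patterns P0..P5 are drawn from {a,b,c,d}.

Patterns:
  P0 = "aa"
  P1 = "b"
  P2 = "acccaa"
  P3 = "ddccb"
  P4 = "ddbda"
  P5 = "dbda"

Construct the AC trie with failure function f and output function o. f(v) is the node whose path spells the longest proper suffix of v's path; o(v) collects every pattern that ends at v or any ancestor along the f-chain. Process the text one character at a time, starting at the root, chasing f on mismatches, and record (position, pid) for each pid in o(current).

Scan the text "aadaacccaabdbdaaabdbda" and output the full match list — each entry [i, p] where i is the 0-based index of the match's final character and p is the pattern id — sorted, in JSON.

Build automaton:
Trie nodes:
  n0 'ε': a→1 b→3 d→9
  n1 'a': a→2 c→4
  n2 'aa': ·  ←P0
  n3 'b': ·  ←P1
  n4 'ac': c→5
  n5 'acc': c→6
  n6 'accc': a→7
  n7 'accca': a→8
  n8 'acccaa': ·  ←P2
  n9 'd': b→17 d→10
  n10 'dd': b→14 c→11
  n11 'ddc': c→12
  n12 'ddcc': b→13
  n13 'ddccb': ·  ←P3
  n14 'ddb': d→15
  n15 'ddbd': a→16
  n16 'ddbda': ·  ←P4
  n17 'db': d→18
  n18 'dbd': a→19
  n19 'dbda': ·  ←P5

BFS fail/out derivation:
  fail(1) 'a': from fail(0)=0 chase 'a': 0 ⇒ 0;  out=∅∪out(0)=∅
  fail(3) 'b': from fail(0)=0 chase 'b': 0 ⇒ 0;  out={1}∪out(0)={1}
  fail(9) 'd': from fail(0)=0 chase 'd': 0 ⇒ 0;  out=∅∪out(0)=∅
  fail(2) 'aa': from fail(1)=0 chase 'a': 0 ⇒ 1;  out={0}∪out(1)={0}
  fail(4) 'ac': from fail(1)=0 chase 'c': 0 ⇒ 0;  out=∅∪out(0)=∅
  fail(10) 'dd': from fail(9)=0 chase 'd': 0 ⇒ 9;  out=∅∪out(9)=∅
  fail(17) 'db': from fail(9)=0 chase 'b': 0 ⇒ 3;  out=∅∪out(3)={1}
  fail(5) 'acc': from fail(4)=0 chase 'c': 0 ⇒ 0;  out=∅∪out(0)=∅
  fail(11) 'ddc': from fail(10)=9 chase 'c': 9→0 ⇒ 0;  out=∅∪out(0)=∅
  fail(14) 'ddb': from fail(10)=9 chase 'b': 9 ⇒ 17;  out=∅∪out(17)={1}
  fail(18) 'dbd': from fail(17)=3 chase 'd': 3→0 ⇒ 9;  out=∅∪out(9)=∅
  fail(6) 'accc': from fail(5)=0 chase 'c': 0 ⇒ 0;  out=∅∪out(0)=∅
  fail(12) 'ddcc': from fail(11)=0 chase 'c': 0 ⇒ 0;  out=∅∪out(0)=∅
  fail(15) 'ddbd': from fail(14)=17 chase 'd': 17 ⇒ 18;  out=∅∪out(18)=∅
  fail(19) 'dbda': from fail(18)=9 chase 'a': 9→0 ⇒ 1;  out={5}∪out(1)={5}
  fail(7) 'accca': from fail(6)=0 chase 'a': 0 ⇒ 1;  out=∅∪out(1)=∅
  fail(13) 'ddccb': from fail(12)=0 chase 'b': 0 ⇒ 3;  out={3}∪out(3)={1,3}
  fail(16) 'ddbda': from fail(15)=18 chase 'a': 18 ⇒ 19;  out={4}∪out(19)={4,5}
  fail(8) 'acccaa': from fail(7)=1 chase 'a': 1 ⇒ 2;  out={2}∪out(2)={0,2}

Run:
[0] read 'a'  n0⇒n1
[1] read 'a'  n1⇒n2  ** P0@[0:1]
[2] read 'd'  n2⇒n9 (fail-walked)
[3] read 'a'  n9⇒n1 (fail-walked)
[4] read 'a'  n1⇒n2  ** P0@[3:4]
[5] read 'c'  n2⇒n4 (fail-walked)
[6] read 'c'  n4⇒n5
[7] read 'c'  n5⇒n6
[8] read 'a'  n6⇒n7
[9] read 'a'  n7⇒n8  ** P0@[8:9],P2@[4:9]
[10] read 'b'  n8⇒n3 (fail-walked)  ** P1@[10:10]
[11] read 'd'  n3⇒n9 (fail-walked)
[12] read 'b'  n9⇒n17  ** P1@[12:12]
[13] read 'd'  n17⇒n18
[14] read 'a'  n18⇒n19  ** P5@[11:14]
[15] read 'a'  n19⇒n2 (fail-walked)  ** P0@[14:15]
[16] read 'a'  n2⇒n2 (fail-walked)  ** P0@[15:16]
[17] read 'b'  n2⇒n3 (fail-walked)  ** P1@[17:17]
[18] read 'd'  n3⇒n9 (fail-walked)
[19] read 'b'  n9⇒n17  ** P1@[19:19]
[20] read 'd'  n17⇒n18
[21] read 'a'  n18⇒n19  ** P5@[18:21]

Result: [[1,0],[4,0],[9,0],[9,2],[10,1],[12,1],[14,5],[15,0],[16,0],[17,1],[19,1],[21,5]]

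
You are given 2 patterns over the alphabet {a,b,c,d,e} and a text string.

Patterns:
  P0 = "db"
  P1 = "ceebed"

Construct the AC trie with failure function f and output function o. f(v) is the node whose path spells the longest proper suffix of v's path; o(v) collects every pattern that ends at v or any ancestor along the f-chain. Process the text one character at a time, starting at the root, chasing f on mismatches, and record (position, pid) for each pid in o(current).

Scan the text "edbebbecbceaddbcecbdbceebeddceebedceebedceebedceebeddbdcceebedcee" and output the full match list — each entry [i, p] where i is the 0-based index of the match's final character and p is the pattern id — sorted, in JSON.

Build automaton:
Trie (insert patterns):
  n0 'ε': c→3 d→1
  n1 'd': b→2
  n2 'db': ·  [P0 ends]
  n3 'c': e→4
  n4 'ce': e→5
  n5 'cee': b→6
  n6 'ceeb': e→7
  n7 'ceebe': d→8
  n8 'ceebed': ·  [P1 ends]

BFS fail/out derivation:
  fail(1) 'd': from fail(0)=0 chase 'd': 0 ⇒ 0;  out=∅∪out(0)=∅
  fail(3) 'c': from fail(0)=0 chase 'c': 0 ⇒ 0;  out=∅∪out(0)=∅
  fail(2) 'db': from fail(1)=0 chase 'b': 0 ⇒ 0;  out={0}∪out(0)={0}
  fail(4) 'ce': from fail(3)=0 chase 'e': 0 ⇒ 0;  out=∅∪out(0)=∅
  fail(5) 'cee': from fail(4)=0 chase 'e': 0 ⇒ 0;  out=∅∪out(0)=∅
  fail(6) 'ceeb': from fail(5)=0 chase 'b': 0 ⇒ 0;  out=∅∪out(0)=∅
  fail(7) 'ceebe': from fail(6)=0 chase 'e': 0 ⇒ 0;  out=∅∪out(0)=∅
  fail(8) 'ceebed': from fail(7)=0 chase 'd': 0 ⇒ 1;  out={1}∪out(1)={1}

Text stream:
i=0 'e': node 0→0
i=1 'd': node 0→1
i=2 'b': node 1→2  → match P0@[1:2]
i=3 'e': node 2→0 (via fail)
i=4 'b': node 0→0
i=5 'b': node 0→0
i=6 'e': node 0→0
i=7 'c': node 0→3
i=8 'b': node 3→0 (via fail)
i=9 'c': node 0→3
i=10 'e': node 3→4
i=11 'a': node 4→0 (via fail)
i=12 'd': node 0→1
i=13 'd': node 1→1 (via fail)
i=14 'b': node 1→2  → match P0@[13:14]
i=15 'c': node 2→3 (via fail)
i=16 'e': node 3→4
i=17 'c': node 4→3 (via fail)
i=18 'b': node 3→0 (via fail)
i=19 'd': node 0→1
i=20 'b': node 1→2  → match P0@[19:20]
i=21 'c': node 2→3 (via fail)
i=22 'e': node 3→4
i=23 'e': node 4→5
i=24 'b': node 5→6
i=25 'e': node 6→7
i=26 'd': node 7→8  → match P1@[21:26]
i=27 'd': node 8→1 (via fail)
i=28 'c': node 1→3 (via fail)
i=29 'e': node 3→4
i=30 'e': node 4→5
i=31 'b': node 5→6
i=32 'e': node 6→7
i=33 'd': node 7→8  → match P1@[28:33]
i=34 'c': node 8→3 (via fail)
i=35 'e': node 3→4
i=36 'e': node 4→5
i=37 'b': node 5→6
i=38 'e': node 6→7
i=39 'd': node 7→8  → match P1@[34:39]
i=40 'c': node 8→3 (via fail)
i=41 'e': node 3→4
i=42 'e': node 4→5
i=43 'b': node 5→6
i=44 'e': node 6→7
i=45 'd': node 7→8  → match P1@[40:45]
i=46 'c': node 8→3 (via fail)
i=47 'e': node 3→4
i=48 'e': node 4→5
i=49 'b': node 5→6
i=50 'e': node 6→7
i=51 'd': node 7→8  → match P1@[46:51]
i=52 'd': node 8→1 (via fail)
i=53 'b': node 1→2  → match P0@[52:53]
i=54 'd': node 2→1 (via fail)
i=55 'c': node 1→3 (via fail)
i=56 'c': node 3→3 (via fail)
i=57 'e': node 3→4
i=58 'e': node 4→5
i=59 'b': node 5→6
i=60 'e': node 6→7
i=61 'd': node 7→8  → match P1@[56:61]
i=62 'c': node 8→3 (via fail)
i=63 'e': node 3→4
i=64 'e': node 4→5

All matches (sorted): [[2,0],[14,0],[20,0],[26,1],[33,1],[39,1],[45,1],[51,1],[53,0],[61,1]]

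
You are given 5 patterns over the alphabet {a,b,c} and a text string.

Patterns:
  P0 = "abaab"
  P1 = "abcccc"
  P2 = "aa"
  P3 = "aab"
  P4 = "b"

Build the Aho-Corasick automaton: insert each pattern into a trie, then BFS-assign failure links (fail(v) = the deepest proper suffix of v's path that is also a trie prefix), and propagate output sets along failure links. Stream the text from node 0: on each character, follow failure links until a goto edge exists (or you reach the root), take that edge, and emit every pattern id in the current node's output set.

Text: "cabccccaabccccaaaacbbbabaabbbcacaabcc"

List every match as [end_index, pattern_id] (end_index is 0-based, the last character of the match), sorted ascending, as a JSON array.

Build automaton:
Trie nodes:
  n0 'ε': a→1 b→12
  n1 'a': a→10 b→2
  n2 'ab': a→3 c→6
  n3 'aba': a→4
  n4 'abaa': b→5
  n5 'abaab': ·  ←P0
  n6 'abc': c→7
  n7 'abcc': c→8
  n8 'abccc': c→9
  n9 'abcccc': ·  ←P1
  n10 'aa': b→11  ←P2
  n11 'aab': ·  ←P3
  n12 'b': ·  ←P4

Failure links (BFS by depth):
  n1('a'): parent n0 fail=0; on 'a' 0 → fail=0;  out ∅∪∅=∅
  n12('b'): parent n0 fail=0; on 'b' 0 → fail=0;  out {4}∪∅={4}
  n2('ab'): parent n1 fail=0; on 'b' 0 → fail=12;  out ∅∪{4}={4}
  n10('aa'): parent n1 fail=0; on 'a' 0 → fail=1;  out {2}∪∅={2}
  n3('aba'): parent n2 fail=12; on 'a' 12→0 → fail=1;  out ∅∪∅=∅
  n6('abc'): parent n2 fail=12; on 'c' 12→0 → fail=0;  out ∅∪∅=∅
  n11('aab'): parent n10 fail=1; on 'b' 1 → fail=2;  out {3}∪{4}={3,4}
  n4('abaa'): parent n3 fail=1; on 'a' 1 → fail=10;  out ∅∪{2}={2}
  n7('abcc'): parent n6 fail=0; on 'c' 0 → fail=0;  out ∅∪∅=∅
  n5('abaab'): parent n4 fail=10; on 'b' 10 → fail=11;  out {0}∪{3,4}={0,3,4}
  n8('abccc'): parent n7 fail=0; on 'c' 0 → fail=0;  out ∅∪∅=∅
  n9('abcccc'): parent n8 fail=0; on 'c' 0 → fail=0;  out {1}∪∅={1}

Scan:
pos 0 'c': at 0
pos 1 'a': at 1
pos 2 'b': at 2  → match P4@[2:2]
pos 3 'c': at 6
pos 4 'c': at 7
pos 5 'c': at 8
pos 6 'c': at 9  → match P1@[1:6]
pos 7 'a': at 1 ·f
pos 8 'a': at 10  → match P2@[7:8]
pos 9 'b': at 11  → match P3@[7:9],P4@[9:9]
pos 10 'c': at 6 ·f
pos 11 'c': at 7
pos 12 'c': at 8
pos 13 'c': at 9  → match P1@[8:13]
pos 14 'a': at 1 ·f
pos 15 'a': at 10  → match P2@[14:15]
pos 16 'a': at 10 ·f  → match P2@[15:16]
pos 17 'a': at 10 ·f  → match P2@[16:17]
pos 18 'c': at 0 ·f
pos 19 'b': at 12  → match P4@[19:19]
pos 20 'b': at 12 ·f  → match P4@[20:20]
pos 21 'b': at 12 ·f  → match P4@[21:21]
pos 22 'a': at 1 ·f
pos 23 'b': at 2  → match P4@[23:23]
pos 24 'a': at 3
pos 25 'a': at 4  → match P2@[24:25]
pos 26 'b': at 5  → match P0@[22:26],P3@[24:26],P4@[26:26]
pos 27 'b': at 12 ·f  → match P4@[27:27]
pos 28 'b': at 12 ·f  → match P4@[28:28]
pos 29 'c': at 0 ·f
pos 30 'a': at 1
pos 31 'c': at 0 ·f
pos 32 'a': at 1
pos 33 'a': at 10  → match P2@[32:33]
pos 34 'b': at 11  → match P3@[32:34],P4@[34:34]
pos 35 'c': at 6 ·f
pos 36 'c': at 7

Result: [[2,4],[6,1],[8,2],[9,3],[9,4],[13,1],[15,2],[16,2],[17,2],[19,4],[20,4],[21,4],[23,4],[25,2],[26,0],[26,3],[26,4],[27,4],[28,4],[33,2],[34,3],[34,4]]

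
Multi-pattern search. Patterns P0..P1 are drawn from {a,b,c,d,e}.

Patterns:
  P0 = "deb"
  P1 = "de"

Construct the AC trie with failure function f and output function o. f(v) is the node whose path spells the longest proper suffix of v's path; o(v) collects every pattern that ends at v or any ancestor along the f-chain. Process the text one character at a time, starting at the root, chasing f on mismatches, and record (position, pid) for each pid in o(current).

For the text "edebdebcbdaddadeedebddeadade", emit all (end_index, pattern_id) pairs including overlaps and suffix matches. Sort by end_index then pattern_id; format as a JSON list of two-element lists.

Build:
Trie (insert patterns):
  0='ε' goto d→1
  1='d' goto e→2
  2='de' goto b→3  ←P1
  3='deb' goto ·  ←P0

Failure links (BFS by depth):
  n1('d'): parent n0 fail=0; on 'd' 0 → fail=0;  out ∅∪∅=∅
  n2('de'): parent n1 fail=0; on 'e' 0 → fail=0;  out {1}∪∅={1}
  n3('deb'): parent n2 fail=0; on 'b' 0 → fail=0;  out {0}∪∅={0}

Text stream:
[0] read 'e'  n0⇒n0
[1] read 'd'  n0⇒n1
[2] read 'e'  n1⇒n2  ** P1@[1:2]
[3] read 'b'  n2⇒n3  ** P0@[1:3]
[4] read 'd'  n3⇒n1 ·f
[5] read 'e'  n1⇒n2  ** P1@[4:5]
[6] read 'b'  n2⇒n3  ** P0@[4:6]
[7] read 'c'  n3⇒n0 ·f
[8] read 'b'  n0⇒n0
[9] read 'd'  n0⇒n1
[10] read 'a'  n1⇒n0 ·f
[11] read 'd'  n0⇒n1
[12] read 'd'  n1⇒n1 ·f
[13] read 'a'  n1⇒n0 ·f
[14] read 'd'  n0⇒n1
[15] read 'e'  n1⇒n2  ** P1@[14:15]
[16] read 'e'  n2⇒n0 ·f
[17] read 'd'  n0⇒n1
[18] read 'e'  n1⇒n2  ** P1@[17:18]
[19] read 'b'  n2⇒n3  ** P0@[17:19]
[20] read 'd'  n3⇒n1 ·f
[21] read 'd'  n1⇒n1 ·f
[22] read 'e'  n1⇒n2  ** P1@[21:22]
[23] read 'a'  n2⇒n0 ·f
[24] read 'd'  n0⇒n1
[25] read 'a'  n1⇒n0 ·f
[26] read 'd'  n0⇒n1
[27] read 'e'  n1⇒n2  ** P1@[26:27]

All matches (sorted): [[2,1],[3,0],[5,1],[6,0],[15,1],[18,1],[19,0],[22,1],[27,1]]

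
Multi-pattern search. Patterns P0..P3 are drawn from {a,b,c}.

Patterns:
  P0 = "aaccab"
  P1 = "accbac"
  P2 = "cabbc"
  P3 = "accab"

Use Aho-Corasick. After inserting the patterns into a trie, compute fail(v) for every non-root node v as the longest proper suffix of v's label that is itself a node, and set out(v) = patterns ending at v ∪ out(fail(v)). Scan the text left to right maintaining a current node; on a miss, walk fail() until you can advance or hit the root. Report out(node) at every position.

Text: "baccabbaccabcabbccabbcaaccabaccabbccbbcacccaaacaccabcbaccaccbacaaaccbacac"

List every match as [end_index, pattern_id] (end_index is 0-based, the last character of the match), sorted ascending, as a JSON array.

Build:
Trie (insert patterns):
  n0 'ε': a→1 c→12
  n1 'a': a→2 c→7
  n2 'aa': c→3
  n3 'aac': c→4
  n4 'aacc': a→5
  n5 'aacca': b→6
  n6 'aaccab': ·  [P0 ends]
  n7 'ac': c→8
  n8 'acc': a→17 b→9
  n9 'accb': a→10
  n10 'accba': c→11
  n11 'accbac': ·  [P1 ends]
  n12 'c': a→13
  n13 'ca': b→14
  n14 'cab': b→15
  n15 'cabb': c→16
  n16 'cabbc': ·  [P2 ends]
  n17 'acca': b→18
  n18 'accab': ·  [P3 ends]

BFS fail/out derivation:
  n1('a'): parent n0 fail=0; on 'a' 0 → fail=0;  out ∅∪∅=∅
  n12('c'): parent n0 fail=0; on 'c' 0 → fail=0;  out ∅∪∅=∅
  n2('aa'): parent n1 fail=0; on 'a' 0 → fail=1;  out ∅∪∅=∅
  n7('ac'): parent n1 fail=0; on 'c' 0 → fail=12;  out ∅∪∅=∅
  n13('ca'): parent n12 fail=0; on 'a' 0 → fail=1;  out ∅∪∅=∅
  n3('aac'): parent n2 fail=1; on 'c' 1 → fail=7;  out ∅∪∅=∅
  n8('acc'): parent n7 fail=12; on 'c' 12→0 → fail=12;  out ∅∪∅=∅
  n14('cab'): parent n13 fail=1; on 'b' 1→0 → fail=0;  out ∅∪∅=∅
  n4('aacc'): parent n3 fail=7; on 'c' 7 → fail=8;  out ∅∪∅=∅
  n9('accb'): parent n8 fail=12; on 'b' 12→0 → fail=0;  out ∅∪∅=∅
  n15('cabb'): parent n14 fail=0; on 'b' 0 → fail=0;  out ∅∪∅=∅
  n17('acca'): parent n8 fail=12; on 'a' 12 → fail=13;  out ∅∪∅=∅
  n5('aacca'): parent n4 fail=8; on 'a' 8 → fail=17;  out ∅∪∅=∅
  n10('accba'): parent n9 fail=0; on 'a' 0 → fail=1;  out ∅∪∅=∅
  n16('cabbc'): parent n15 fail=0; on 'c' 0 → fail=12;  out {2}∪∅={2}
  n18('accab'): parent n17 fail=13; on 'b' 13 → fail=14;  out {3}∪∅={3}
  n6('aaccab'): parent n5 fail=17; on 'b' 17 → fail=18;  out {0}∪{3}={0,3}
  n11('accbac'): parent n10 fail=1; on 'c' 1 → fail=7;  out {1}∪∅={1}

Run:
i=0 'b': node 0→0
i=1 'a': node 0→1
i=2 'c': node 1→7
i=3 'c': node 7→8
i=4 'a': node 8→17
i=5 'b': node 17→18  emit P3@[1:5]
i=6 'b': node 18→15 (fail-walked)
i=7 'a': node 15→1 (fail-walked)
i=8 'c': node 1→7
i=9 'c': node 7→8
i=10 'a': node 8→17
i=11 'b': node 17→18  emit P3@[7:11]
i=12 'c': node 18→12 (fail-walked)
i=13 'a': node 12→13
i=14 'b': node 13→14
i=15 'b': node 14→15
i=16 'c': node 15→16  emit P2@[12:16]
i=17 'c': node 16→12 (fail-walked)
i=18 'a': node 12→13
i=19 'b': node 13→14
i=20 'b': node 14→15
i=21 'c': node 15→16  emit P2@[17:21]
i=22 'a': node 16→13 (fail-walked)
i=23 'a': node 13→2 (fail-walked)
i=24 'c': node 2→3
i=25 'c': node 3→4
i=26 'a': node 4→5
i=27 'b': node 5→6  emit P0@[22:27],P3@[23:27]
i=28 'a': node 6→1 (fail-walked)
i=29 'c': node 1→7
i=30 'c': node 7→8
i=31 'a': node 8→17
i=32 'b': node 17→18  emit P3@[28:32]
i=33 'b': node 18→15 (fail-walked)
i=34 'c': node 15→16  emit P2@[30:34]
i=35 'c': node 16→12 (fail-walked)
i=36 'b': node 12→0 (fail-walked)
i=37 'b': node 0→0
i=38 'c': node 0→12
i=39 'a': node 12→13
i=40 'c': node 13→7 (fail-walked)
i=41 'c': node 7→8
i=42 'c': node 8→12 (fail-walked)
i=43 'a': node 12→13
i=44 'a': node 13→2 (fail-walked)
i=45 'a': node 2→2 (fail-walked)
i=46 'c': node 2→3
i=47 'a': node 3→13 (fail-walked)
i=48 'c': node 13→7 (fail-walked)
i=49 'c': node 7→8
i=50 'a': node 8→17
i=51 'b': node 17→18  emit P3@[47:51]
i=52 'c': node 18→12 (fail-walked)
i=53 'b': node 12→0 (fail-walked)
i=54 'a': node 0→1
i=55 'c': node 1→7
i=56 'c': node 7→8
i=57 'a': node 8→17
i=58 'c': node 17→7 (fail-walked)
i=59 'c': node 7→8
i=60 'b': node 8→9
i=61 'a': node 9→10
i=62 'c': node 10→11  emit P1@[57:62]
i=63 'a': node 11→13 (fail-walked)
i=64 'a': node 13→2 (fail-walked)
i=65 'a': node 2→2 (fail-walked)
i=66 'c': node 2→3
i=67 'c': node 3→4
i=68 'b': node 4→9 (fail-walked)
i=69 'a': node 9→10
i=70 'c': node 10→11  emit P1@[65:70]
i=71 'a': node 11→13 (fail-walked)
i=72 'c': node 13→7 (fail-walked)

All matches (sorted): [[5,3],[11,3],[16,2],[21,2],[27,0],[27,3],[32,3],[34,2],[51,3],[62,1],[70,1]]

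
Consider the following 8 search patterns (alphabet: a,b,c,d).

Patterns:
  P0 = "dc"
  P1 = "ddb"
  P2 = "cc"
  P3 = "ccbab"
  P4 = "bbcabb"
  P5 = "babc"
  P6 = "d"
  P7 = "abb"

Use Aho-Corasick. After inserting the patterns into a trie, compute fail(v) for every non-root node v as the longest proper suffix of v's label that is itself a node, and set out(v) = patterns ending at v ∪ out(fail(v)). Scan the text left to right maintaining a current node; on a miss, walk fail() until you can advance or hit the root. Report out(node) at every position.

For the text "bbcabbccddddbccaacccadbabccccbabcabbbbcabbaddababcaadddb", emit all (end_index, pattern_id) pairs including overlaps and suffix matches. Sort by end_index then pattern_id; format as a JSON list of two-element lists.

Build:
Trie nodes:
  0='ε' goto a→19 b→10 c→5 d→1
  1='d' goto c→2 d→3  [P6 ends]
  2='dc' goto ·  [P0 ends]
  3='dd' goto b→4
  4='ddb' goto ·  [P1 ends]
  5='c' goto c→6
  6='cc' goto b→7  [P2 ends]
  7='ccb' goto a→8
  8='ccba' goto b→9
  9='ccbab' goto ·  [P3 ends]
  10='b' goto a→16 b→11
  11='bb' goto c→12
  12='bbc' goto a→13
  13='bbca' goto b→14
  14='bbcab' goto b→15
  15='bbcabb' goto ·  [P4 ends]
  16='ba' goto b→17
  17='bab' goto c→18
  18='babc' goto ·  [P5 ends]
  19='a' goto b→20
  20='ab' goto b→21
  21='abb' goto ·  [P7 ends]

Failure links (BFS by depth):
  fail(1) 'd': from fail(0)=0 chase 'd': 0 ⇒ 0;  out={6}∪out(0)={6}
  fail(5) 'c': from fail(0)=0 chase 'c': 0 ⇒ 0;  out=∅∪out(0)=∅
  fail(10) 'b': from fail(0)=0 chase 'b': 0 ⇒ 0;  out=∅∪out(0)=∅
  fail(19) 'a': from fail(0)=0 chase 'a': 0 ⇒ 0;  out=∅∪out(0)=∅
  fail(2) 'dc': from fail(1)=0 chase 'c': 0 ⇒ 5;  out={0}∪out(5)={0}
  fail(3) 'dd': from fail(1)=0 chase 'd': 0 ⇒ 1;  out=∅∪out(1)={6}
  fail(6) 'cc': from fail(5)=0 chase 'c': 0 ⇒ 5;  out={2}∪out(5)={2}
  fail(11) 'bb': from fail(10)=0 chase 'b': 0 ⇒ 10;  out=∅∪out(10)=∅
  fail(16) 'ba': from fail(10)=0 chase 'a': 0 ⇒ 19;  out=∅∪out(19)=∅
  fail(20) 'ab': from fail(19)=0 chase 'b': 0 ⇒ 10;  out=∅∪out(10)=∅
  fail(4) 'ddb': from fail(3)=1 chase 'b': 1→0 ⇒ 10;  out={1}∪out(10)={1}
  fail(7) 'ccb': from fail(6)=5 chase 'b': 5→0 ⇒ 10;  out=∅∪out(10)=∅
  fail(12) 'bbc': from fail(11)=10 chase 'c': 10→0 ⇒ 5;  out=∅∪out(5)=∅
  fail(17) 'bab': from fail(16)=19 chase 'b': 19 ⇒ 20;  out=∅∪out(20)=∅
  fail(21) 'abb': from fail(20)=10 chase 'b': 10 ⇒ 11;  out={7}∪out(11)={7}
  fail(8) 'ccba': from fail(7)=10 chase 'a': 10 ⇒ 16;  out=∅∪out(16)=∅
  fail(13) 'bbca': from fail(12)=5 chase 'a': 5→0 ⇒ 19;  out=∅∪out(19)=∅
  fail(18) 'babc': from fail(17)=20 chase 'c': 20→10→0 ⇒ 5;  out={5}∪out(5)={5}
  fail(9) 'ccbab': from fail(8)=16 chase 'b': 16 ⇒ 17;  out={3}∪out(17)={3}
  fail(14) 'bbcab': from fail(13)=19 chase 'b': 19 ⇒ 20;  out=∅∪out(20)=∅
  fail(15) 'bbcabb': from fail(14)=20 chase 'b': 20 ⇒ 21;  out={4}∪out(21)={4,7}

Run:
pos 0 'b': at 10
pos 1 'b': at 11
pos 2 'c': at 12
pos 3 'a': at 13
pos 4 'b': at 14
pos 5 'b': at 15  ** P4@[0:5],P7@[3:5]
pos 6 'c': at 12 (fail-walked)
pos 7 'c': at 6 (fail-walked)  ** P2@[6:7]
pos 8 'd': at 1 (fail-walked)  ** P6@[8:8]
pos 9 'd': at 3  ** P6@[9:9]
pos 10 'd': at 3 (fail-walked)  ** P6@[10:10]
pos 11 'd': at 3 (fail-walked)  ** P6@[11:11]
pos 12 'b': at 4  ** P1@[10:12]
pos 13 'c': at 5 (fail-walked)
pos 14 'c': at 6  ** P2@[13:14]
pos 15 'a': at 19 (fail-walked)
pos 16 'a': at 19 (fail-walked)
pos 17 'c': at 5 (fail-walked)
pos 18 'c': at 6  ** P2@[17:18]
pos 19 'c': at 6 (fail-walked)  ** P2@[18:19]
pos 20 'a': at 19 (fail-walked)
pos 21 'd': at 1 (fail-walked)  ** P6@[21:21]
pos 22 'b': at 10 (fail-walked)
pos 23 'a': at 16
pos 24 'b': at 17
pos 25 'c': at 18  ** P5@[22:25]
pos 26 'c': at 6 (fail-walked)  ** P2@[25:26]
pos 27 'c': at 6 (fail-walked)  ** P2@[26:27]
pos 28 'c': at 6 (fail-walked)  ** P2@[27:28]
pos 29 'b': at 7
pos 30 'a': at 8
pos 31 'b': at 9  ** P3@[27:31]
pos 32 'c': at 18 (fail-walked)  ** P5@[29:32]
pos 33 'a': at 19 (fail-walked)
pos 34 'b': at 20
pos 35 'b': at 21  ** P7@[33:35]
pos 36 'b': at 11 (fail-walked)
pos 37 'b': at 11 (fail-walked)
pos 38 'c': at 12
pos 39 'a': at 13
pos 40 'b': at 14
pos 41 'b': at 15  ** P4@[36:41],P7@[39:41]
pos 42 'a': at 16 (fail-walked)
pos 43 'd': at 1 (fail-walked)  ** P6@[43:43]
pos 44 'd': at 3  ** P6@[44:44]
pos 45 'a': at 19 (fail-walked)
pos 46 'b': at 20
pos 47 'a': at 16 (fail-walked)
pos 48 'b': at 17
pos 49 'c': at 18  ** P5@[46:49]
pos 50 'a': at 19 (fail-walked)
pos 51 'a': at 19 (fail-walked)
pos 52 'd': at 1 (fail-walked)  ** P6@[52:52]
pos 53 'd': at 3  ** P6@[53:53]
pos 54 'd': at 3 (fail-walked)  ** P6@[54:54]
pos 55 'b': at 4  ** P1@[53:55]

Result: [[5,4],[5,7],[7,2],[8,6],[9,6],[10,6],[11,6],[12,1],[14,2],[18,2],[19,2],[21,6],[25,5],[26,2],[27,2],[28,2],[31,3],[32,5],[35,7],[41,4],[41,7],[43,6],[44,6],[49,5],[52,6],[53,6],[54,6],[55,1]]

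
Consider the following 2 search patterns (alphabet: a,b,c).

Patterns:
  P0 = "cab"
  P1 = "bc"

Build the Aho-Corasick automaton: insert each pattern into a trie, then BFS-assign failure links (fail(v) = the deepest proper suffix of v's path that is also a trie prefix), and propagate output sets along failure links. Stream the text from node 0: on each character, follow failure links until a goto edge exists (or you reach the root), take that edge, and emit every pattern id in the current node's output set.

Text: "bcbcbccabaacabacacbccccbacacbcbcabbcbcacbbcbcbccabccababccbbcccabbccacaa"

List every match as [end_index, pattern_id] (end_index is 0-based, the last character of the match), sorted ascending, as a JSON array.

Build:
Trie nodes:
  n0 'ε': b→4 c→1
  n1 'c': a→2
  n2 'ca': b→3
  n3 'cab': ·  ←P0
  n4 'b': c→5
  n5 'bc': ·  ←P1

BFS fail/out derivation:
  n1('c'): parent n0 fail=0; on 'c' 0 → fail=0;  out ∅∪∅=∅
  n4('b'): parent n0 fail=0; on 'b' 0 → fail=0;  out ∅∪∅=∅
  n2('ca'): parent n1 fail=0; on 'a' 0 → fail=0;  out ∅∪∅=∅
  n5('bc'): parent n4 fail=0; on 'c' 0 → fail=1;  out {1}∪∅={1}
  n3('cab'): parent n2 fail=0; on 'b' 0 → fail=4;  out {0}∪∅={0}

Run:
i=0 'b': node 0→4
i=1 'c': node 4→5  ** P1@[0:1]
i=2 'b': node 5→4 (via fail)
i=3 'c': node 4→5  ** P1@[2:3]
i=4 'b': node 5→4 (via fail)
i=5 'c': node 4→5  ** P1@[4:5]
i=6 'c': node 5→1 (via fail)
i=7 'a': node 1→2
i=8 'b': node 2→3  ** P0@[6:8]
i=9 'a': node 3→0 (via fail)
i=10 'a': node 0→0
i=11 'c': node 0→1
i=12 'a': node 1→2
i=13 'b': node 2→3  ** P0@[11:13]
i=14 'a': node 3→0 (via fail)
i=15 'c': node 0→1
i=16 'a': node 1→2
i=17 'c': node 2→1 (via fail)
i=18 'b': node 1→4 (via fail)
i=19 'c': node 4→5  ** P1@[18:19]
i=20 'c': node 5→1 (via fail)
i=21 'c': node 1→1 (via fail)
i=22 'c': node 1→1 (via fail)
i=23 'b': node 1→4 (via fail)
i=24 'a': node 4→0 (via fail)
i=25 'c': node 0→1
i=26 'a': node 1→2
i=27 'c': node 2→1 (via fail)
i=28 'b': node 1→4 (via fail)
i=29 'c': node 4→5  ** P1@[28:29]
i=30 'b': node 5→4 (via fail)
i=31 'c': node 4→5  ** P1@[30:31]
i=32 'a': node 5→2 (via fail)
i=33 'b': node 2→3  ** P0@[31:33]
i=34 'b': node 3→4 (via fail)
i=35 'c': node 4→5  ** P1@[34:35]
i=36 'b': node 5→4 (via fail)
i=37 'c': node 4→5  ** P1@[36:37]
i=38 'a': node 5→2 (via fail)
i=39 'c': node 2→1 (via fail)
i=40 'b': node 1→4 (via fail)
i=41 'b': node 4→4 (via fail)
i=42 'c': node 4→5  ** P1@[41:42]
i=43 'b': node 5→4 (via fail)
i=44 'c': node 4→5  ** P1@[43:44]
i=45 'b': node 5→4 (via fail)
i=46 'c': node 4→5  ** P1@[45:46]
i=47 'c': node 5→1 (via fail)
i=48 'a': node 1→2
i=49 'b': node 2→3  ** P0@[47:49]
i=50 'c': node 3→5 (via fail)  ** P1@[49:50]
i=51 'c': node 5→1 (via fail)
i=52 'a': node 1→2
i=53 'b': node 2→3  ** P0@[51:53]
i=54 'a': node 3→0 (via fail)
i=55 'b': node 0→4
i=56 'c': node 4→5  ** P1@[55:56]
i=57 'c': node 5→1 (via fail)
i=58 'b': node 1→4 (via fail)
i=59 'b': node 4→4 (via fail)
i=60 'c': node 4→5  ** P1@[59:60]
i=61 'c': node 5→1 (via fail)
i=62 'c': node 1→1 (via fail)
i=63 'a': node 1→2
i=64 'b': node 2→3  ** P0@[62:64]
i=65 'b': node 3→4 (via fail)
i=66 'c': node 4→5  ** P1@[65:66]
i=67 'c': node 5→1 (via fail)
i=68 'a': node 1→2
i=69 'c': node 2→1 (via fail)
i=70 'a': node 1→2
i=71 'a': node 2→0 (via fail)

Result: [[1,1],[3,1],[5,1],[8,0],[13,0],[19,1],[29,1],[31,1],[33,0],[35,1],[37,1],[42,1],[44,1],[46,1],[49,0],[50,1],[53,0],[56,1],[60,1],[64,0],[66,1]]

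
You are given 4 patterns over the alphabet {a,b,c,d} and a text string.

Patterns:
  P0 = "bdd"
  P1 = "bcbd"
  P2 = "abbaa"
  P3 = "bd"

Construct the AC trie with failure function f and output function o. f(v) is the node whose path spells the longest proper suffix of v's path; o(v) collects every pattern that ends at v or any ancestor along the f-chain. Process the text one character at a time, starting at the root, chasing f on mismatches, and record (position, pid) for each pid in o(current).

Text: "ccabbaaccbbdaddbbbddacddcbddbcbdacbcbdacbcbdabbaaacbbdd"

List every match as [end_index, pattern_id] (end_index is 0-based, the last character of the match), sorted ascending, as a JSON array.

Build:
Trie (insert patterns):
  n0 'ε': a→7 b→1
  n1 'b': c→4 d→2
  n2 'bd': d→3  ←P3
  n3 'bdd': ·  ←P0
  n4 'bc': b→5
  n5 'bcb': d→6
  n6 'bcbd': ·  ←P1
  n7 'a': b→8
  n8 'ab': b→9
  n9 'abb': a→10
  n10 'abba': a→11
  n11 'abbaa': ·  ←P2

BFS fail/out derivation:
  fail(1) 'b': from fail(0)=0 chase 'b': 0 ⇒ 0;  out=∅∪out(0)=∅
  fail(7) 'a': from fail(0)=0 chase 'a': 0 ⇒ 0;  out=∅∪out(0)=∅
  fail(2) 'bd': from fail(1)=0 chase 'd': 0 ⇒ 0;  out={3}∪out(0)={3}
  fail(4) 'bc': from fail(1)=0 chase 'c': 0 ⇒ 0;  out=∅∪out(0)=∅
  fail(8) 'ab': from fail(7)=0 chase 'b': 0 ⇒ 1;  out=∅∪out(1)=∅
  fail(3) 'bdd': from fail(2)=0 chase 'd': 0 ⇒ 0;  out={0}∪out(0)={0}
  fail(5) 'bcb': from fail(4)=0 chase 'b': 0 ⇒ 1;  out=∅∪out(1)=∅
  fail(9) 'abb': from fail(8)=1 chase 'b': 1→0 ⇒ 1;  out=∅∪out(1)=∅
  fail(6) 'bcbd': from fail(5)=1 chase 'd': 1 ⇒ 2;  out={1}∪out(2)={1,3}
  fail(10) 'abba': from fail(9)=1 chase 'a': 1→0 ⇒ 7;  out=∅∪out(7)=∅
  fail(11) 'abbaa': from fail(10)=7 chase 'a': 7→0 ⇒ 7;  out={2}∪out(7)={2}

Scan:
pos 0 'c': at 0
pos 1 'c': at 0
pos 2 'a': at 7
pos 3 'b': at 8
pos 4 'b': at 9
pos 5 'a': at 10
pos 6 'a': at 11  → match P2@[2:6]
pos 7 'c': at 0 (fail-walked)
pos 8 'c': at 0
pos 9 'b': at 1
pos 10 'b': at 1 (fail-walked)
pos 11 'd': at 2  → match P3@[10:11]
pos 12 'a': at 7 (fail-walked)
pos 13 'd': at 0 (fail-walked)
pos 14 'd': at 0
pos 15 'b': at 1
pos 16 'b': at 1 (fail-walked)
pos 17 'b': at 1 (fail-walked)
pos 18 'd': at 2  → match P3@[17:18]
pos 19 'd': at 3  → match P0@[17:19]
pos 20 'a': at 7 (fail-walked)
pos 21 'c': at 0 (fail-walked)
pos 22 'd': at 0
pos 23 'd': at 0
pos 24 'c': at 0
pos 25 'b': at 1
pos 26 'd': at 2  → match P3@[25:26]
pos 27 'd': at 3  → match P0@[25:27]
pos 28 'b': at 1 (fail-walked)
pos 29 'c': at 4
pos 30 'b': at 5
pos 31 'd': at 6  → match P1@[28:31],P3@[30:31]
pos 32 'a': at 7 (fail-walked)
pos 33 'c': at 0 (fail-walked)
pos 34 'b': at 1
pos 35 'c': at 4
pos 36 'b': at 5
pos 37 'd': at 6  → match P1@[34:37],P3@[36:37]
pos 38 'a': at 7 (fail-walked)
pos 39 'c': at 0 (fail-walked)
pos 40 'b': at 1
pos 41 'c': at 4
pos 42 'b': at 5
pos 43 'd': at 6  → match P1@[40:43],P3@[42:43]
pos 44 'a': at 7 (fail-walked)
pos 45 'b': at 8
pos 46 'b': at 9
pos 47 'a': at 10
pos 48 'a': at 11  → match P2@[44:48]
pos 49 'a': at 7 (fail-walked)
pos 50 'c': at 0 (fail-walked)
pos 51 'b': at 1
pos 52 'b': at 1 (fail-walked)
pos 53 'd': at 2  → match P3@[52:53]
pos 54 'd': at 3  → match P0@[52:54]

All matches (sorted): [[6,2],[11,3],[18,3],[19,0],[26,3],[27,0],[31,1],[31,3],[37,1],[37,3],[43,1],[43,3],[48,2],[53,3],[54,0]]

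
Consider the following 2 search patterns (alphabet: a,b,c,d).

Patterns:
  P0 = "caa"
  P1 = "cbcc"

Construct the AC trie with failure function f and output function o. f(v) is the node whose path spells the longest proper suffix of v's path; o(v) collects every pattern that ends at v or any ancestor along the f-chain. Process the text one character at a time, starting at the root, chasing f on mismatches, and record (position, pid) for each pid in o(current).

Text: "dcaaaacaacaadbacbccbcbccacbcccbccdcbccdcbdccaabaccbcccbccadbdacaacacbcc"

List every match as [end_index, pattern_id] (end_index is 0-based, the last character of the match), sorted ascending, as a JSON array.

Construct AC machine:
Trie (insert patterns):
  n0 'ε': c→1
  n1 'c': a→2 b→4
  n2 'ca': a→3
  n3 'caa': ·  [P0 ends]
  n4 'cb': c→5
  n5 'cbc': c→6
  n6 'cbcc': ·  [P1 ends]

Failure links (BFS by depth):
  fail(1) 'c': from fail(0)=0 chase 'c': 0 ⇒ 0;  out=∅∪out(0)=∅
  fail(2) 'ca': from fail(1)=0 chase 'a': 0 ⇒ 0;  out=∅∪out(0)=∅
  fail(4) 'cb': from fail(1)=0 chase 'b': 0 ⇒ 0;  out=∅∪out(0)=∅
  fail(3) 'caa': from fail(2)=0 chase 'a': 0 ⇒ 0;  out={0}∪out(0)={0}
  fail(5) 'cbc': from fail(4)=0 chase 'c': 0 ⇒ 1;  out=∅∪out(1)=∅
  fail(6) 'cbcc': from fail(5)=1 chase 'c': 1→0 ⇒ 1;  out={1}∪out(1)={1}

Text stream:
pos 0 'd': at 0
pos 1 'c': at 1
pos 2 'a': at 2
pos 3 'a': at 3  ** P0@[1:3]
pos 4 'a': at 0 (via fail)
pos 5 'a': at 0
pos 6 'c': at 1
pos 7 'a': at 2
pos 8 'a': at 3  ** P0@[6:8]
pos 9 'c': at 1 (via fail)
pos 10 'a': at 2
pos 11 'a': at 3  ** P0@[9:11]
pos 12 'd': at 0 (via fail)
pos 13 'b': at 0
pos 14 'a': at 0
pos 15 'c': at 1
pos 16 'b': at 4
pos 17 'c': at 5
pos 18 'c': at 6  ** P1@[15:18]
pos 19 'b': at 4 (via fail)
pos 20 'c': at 5
pos 21 'b': at 4 (via fail)
pos 22 'c': at 5
pos 23 'c': at 6  ** P1@[20:23]
pos 24 'a': at 2 (via fail)
pos 25 'c': at 1 (via fail)
pos 26 'b': at 4
pos 27 'c': at 5
pos 28 'c': at 6  ** P1@[25:28]
pos 29 'c': at 1 (via fail)
pos 30 'b': at 4
pos 31 'c': at 5
pos 32 'c': at 6  ** P1@[29:32]
pos 33 'd': at 0 (via fail)
pos 34 'c': at 1
pos 35 'b': at 4
pos 36 'c': at 5
pos 37 'c': at 6  ** P1@[34:37]
pos 38 'd': at 0 (via fail)
pos 39 'c': at 1
pos 40 'b': at 4
pos 41 'd': at 0 (via fail)
pos 42 'c': at 1
pos 43 'c': at 1 (via fail)
pos 44 'a': at 2
pos 45 'a': at 3  ** P0@[43:45]
pos 46 'b': at 0 (via fail)
pos 47 'a': at 0
pos 48 'c': at 1
pos 49 'c': at 1 (via fail)
pos 50 'b': at 4
pos 51 'c': at 5
pos 52 'c': at 6  ** P1@[49:52]
pos 53 'c': at 1 (via fail)
pos 54 'b': at 4
pos 55 'c': at 5
pos 56 'c': at 6  ** P1@[53:56]
pos 57 'a': at 2 (via fail)
pos 58 'd': at 0 (via fail)
pos 59 'b': at 0
pos 60 'd': at 0
pos 61 'a': at 0
pos 62 'c': at 1
pos 63 'a': at 2
pos 64 'a': at 3  ** P0@[62:64]
pos 65 'c': at 1 (via fail)
pos 66 'a': at 2
pos 67 'c': at 1 (via fail)
pos 68 'b': at 4
pos 69 'c': at 5
pos 70 'c': at 6  ** P1@[67:70]

Result: [[3,0],[8,0],[11,0],[18,1],[23,1],[28,1],[32,1],[37,1],[45,0],[52,1],[56,1],[64,0],[70,1]]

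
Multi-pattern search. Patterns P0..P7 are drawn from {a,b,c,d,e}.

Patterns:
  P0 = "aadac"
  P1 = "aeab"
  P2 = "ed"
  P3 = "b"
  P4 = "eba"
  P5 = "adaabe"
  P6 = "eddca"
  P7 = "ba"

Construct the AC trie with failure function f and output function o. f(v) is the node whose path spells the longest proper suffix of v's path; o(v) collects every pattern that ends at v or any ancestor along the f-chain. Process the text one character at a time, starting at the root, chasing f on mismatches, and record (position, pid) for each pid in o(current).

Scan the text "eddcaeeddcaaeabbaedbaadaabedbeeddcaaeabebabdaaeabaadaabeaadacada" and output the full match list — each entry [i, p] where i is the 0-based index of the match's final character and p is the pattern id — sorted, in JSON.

Construct AC machine:
Trie nodes:
  0='ε' goto a→1 b→11 e→9
  1='a' goto a→2 d→14 e→6
  2='aa' goto d→3
  3='aad' goto a→4
  4='aada' goto c→5
  5='aadac' goto ·  ←P0
  6='ae' goto a→7
  7='aea' goto b→8
  8='aeab' goto ·  ←P1
  9='e' goto b→12 d→10
  10='ed' goto d→19  ←P2
  11='b' goto a→22  ←P3
  12='eb' goto a→13
  13='eba' goto ·  ←P4
  14='ad' goto a→15
  15='ada' goto a→16
  16='adaa' goto b→17
  17='adaab' goto e→18
  18='adaabe' goto ·  ←P5
  19='edd' goto c→20
  20='eddc' goto a→21
  21='eddca' goto ·  ←P6
  22='ba' goto ·  ←P7

BFS fail/out derivation:
  n1('a'): parent n0 fail=0; on 'a' 0 → fail=0;  out ∅∪∅=∅
  n9('e'): parent n0 fail=0; on 'e' 0 → fail=0;  out ∅∪∅=∅
  n11('b'): parent n0 fail=0; on 'b' 0 → fail=0;  out {3}∪∅={3}
  n2('aa'): parent n1 fail=0; on 'a' 0 → fail=1;  out ∅∪∅=∅
  n6('ae'): parent n1 fail=0; on 'e' 0 → fail=9;  out ∅∪∅=∅
  n10('ed'): parent n9 fail=0; on 'd' 0 → fail=0;  out {2}∪∅={2}
  n12('eb'): parent n9 fail=0; on 'b' 0 → fail=11;  out ∅∪{3}={3}
  n14('ad'): parent n1 fail=0; on 'd' 0 → fail=0;  out ∅∪∅=∅
  n22('ba'): parent n11 fail=0; on 'a' 0 → fail=1;  out {7}∪∅={7}
  n3('aad'): parent n2 fail=1; on 'd' 1 → fail=14;  out ∅∪∅=∅
  n7('aea'): parent n6 fail=9; on 'a' 9→0 → fail=1;  out ∅∪∅=∅
  n13('eba'): parent n12 fail=11; on 'a' 11 → fail=22;  out {4}∪{7}={4,7}
  n15('ada'): parent n14 fail=0; on 'a' 0 → fail=1;  out ∅∪∅=∅
  n19('edd'): parent n10 fail=0; on 'd' 0 → fail=0;  out ∅∪∅=∅
  n4('aada'): parent n3 fail=14; on 'a' 14 → fail=15;  out ∅∪∅=∅
  n8('aeab'): parent n7 fail=1; on 'b' 1→0 → fail=11;  out {1}∪{3}={1,3}
  n16('adaa'): parent n15 fail=1; on 'a' 1 → fail=2;  out ∅∪∅=∅
  n20('eddc'): parent n19 fail=0; on 'c' 0 → fail=0;  out ∅∪∅=∅
  n5('aadac'): parent n4 fail=15; on 'c' 15→1→0 → fail=0;  out {0}∪∅={0}
  n17('adaab'): parent n16 fail=2; on 'b' 2→1→0 → fail=11;  out ∅∪{3}={3}
  n21('eddca'): parent n20 fail=0; on 'a' 0 → fail=1;  out {6}∪∅={6}
  n18('adaabe'): parent n17 fail=11; on 'e' 11→0 → fail=9;  out {5}∪∅={5}

Run:
[0] read 'e'  n0⇒n9
[1] read 'd'  n9⇒n10  → match P2@[0:1]
[2] read 'd'  n10⇒n19
[3] read 'c'  n19⇒n20
[4] read 'a'  n20⇒n21  → match P6@[0:4]
[5] read 'e'  n21⇒n6 (fail-walked)
[6] read 'e'  n6⇒n9 (fail-walked)
[7] read 'd'  n9⇒n10  → match P2@[6:7]
[8] read 'd'  n10⇒n19
[9] read 'c'  n19⇒n20
[10] read 'a'  n20⇒n21  → match P6@[6:10]
[11] read 'a'  n21⇒n2 (fail-walked)
[12] read 'e'  n2⇒n6 (fail-walked)
[13] read 'a'  n6⇒n7
[14] read 'b'  n7⇒n8  → match P1@[11:14],P3@[14:14]
[15] read 'b'  n8⇒n11 (fail-walked)  → match P3@[15:15]
[16] read 'a'  n11⇒n22  → match P7@[15:16]
[17] read 'e'  n22⇒n6 (fail-walked)
[18] read 'd'  n6⇒n10 (fail-walked)  → match P2@[17:18]
[19] read 'b'  n10⇒n11 (fail-walked)  → match P3@[19:19]
[20] read 'a'  n11⇒n22  → match P7@[19:20]
[21] read 'a'  n22⇒n2 (fail-walked)
[22] read 'd'  n2⇒n3
[23] read 'a'  n3⇒n4
[24] read 'a'  n4⇒n16 (fail-walked)
[25] read 'b'  n16⇒n17  → match P3@[25:25]
[26] read 'e'  n17⇒n18  → match P5@[21:26]
[27] read 'd'  n18⇒n10 (fail-walked)  → match P2@[26:27]
[28] read 'b'  n10⇒n11 (fail-walked)  → match P3@[28:28]
[29] read 'e'  n11⇒n9 (fail-walked)
[30] read 'e'  n9⇒n9 (fail-walked)
[31] read 'd'  n9⇒n10  → match P2@[30:31]
[32] read 'd'  n10⇒n19
[33] read 'c'  n19⇒n20
[34] read 'a'  n20⇒n21  → match P6@[30:34]
[35] read 'a'  n21⇒n2 (fail-walked)
[36] read 'e'  n2⇒n6 (fail-walked)
[37] read 'a'  n6⇒n7
[38] read 'b'  n7⇒n8  → match P1@[35:38],P3@[38:38]
[39] read 'e'  n8⇒n9 (fail-walked)
[40] read 'b'  n9⇒n12  → match P3@[40:40]
[41] read 'a'  n12⇒n13  → match P4@[39:41],P7@[40:41]
[42] read 'b'  n13⇒n11 (fail-walked)  → match P3@[42:42]
[43] read 'd'  n11⇒n0 (fail-walked)
[44] read 'a'  n0⇒n1
[45] read 'a'  n1⇒n2
[46] read 'e'  n2⇒n6 (fail-walked)
[47] read 'a'  n6⇒n7
[48] read 'b'  n7⇒n8  → match P1@[45:48],P3@[48:48]
[49] read 'a'  n8⇒n22 (fail-walked)  → match P7@[48:49]
[50] read 'a'  n22⇒n2 (fail-walked)
[51] read 'd'  n2⇒n3
[52] read 'a'  n3⇒n4
[53] read 'a'  n4⇒n16 (fail-walked)
[54] read 'b'  n16⇒n17  → match P3@[54:54]
[55] read 'e'  n17⇒n18  → match P5@[50:55]
[56] read 'a'  n18⇒n1 (fail-walked)
[57] read 'a'  n1⇒n2
[58] read 'd'  n2⇒n3
[59] read 'a'  n3⇒n4
[60] read 'c'  n4⇒n5  → match P0@[56:60]
[61] read 'a'  n5⇒n1 (fail-walked)
[62] read 'd'  n1⇒n14
[63] read 'a'  n14⇒n15

Matches: [[1,2],[4,6],[7,2],[10,6],[14,1],[14,3],[15,3],[16,7],[18,2],[19,3],[20,7],[25,3],[26,5],[27,2],[28,3],[31,2],[34,6],[38,1],[38,3],[40,3],[41,4],[41,7],[42,3],[48,1],[48,3],[49,7],[54,3],[55,5],[60,0]]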